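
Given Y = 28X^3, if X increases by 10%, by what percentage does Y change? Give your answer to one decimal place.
33.1%

For Y = 28X^3:
If X → X(1 + 0.1)
Then Y → Y · (1 + 0.1)^3
     = Y · 1.3310

Percentage change = ((1 + 0.1)^3 − 1) × 100% = 33.1%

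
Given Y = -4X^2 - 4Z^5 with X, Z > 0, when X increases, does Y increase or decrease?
Y decreases

Taking the partial derivative:
∂Y/∂X = -8X

∂Y/∂X = -8X < 0 (assuming positive values)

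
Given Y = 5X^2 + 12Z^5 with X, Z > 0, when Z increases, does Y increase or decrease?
Y increases

Taking the partial derivative:
∂Y/∂Z = 60Z^4

∂Y/∂Z = 60Z^4 > 0 (assuming positive values)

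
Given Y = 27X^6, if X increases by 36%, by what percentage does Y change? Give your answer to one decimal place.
532.8%

For Y = 27X^6:
If X → X(1 + 0.36)
Then Y → Y · (1 + 0.36)^6
     ≈ Y · 6.3275

Percentage change = ((1 + 0.36)^6 − 1) × 100% ≈ 532.8%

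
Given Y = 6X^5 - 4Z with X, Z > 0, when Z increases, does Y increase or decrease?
Y decreases

Taking the partial derivative:
∂Y/∂Z = -4

∂Y/∂Z = -4 < 0 (assuming positive values)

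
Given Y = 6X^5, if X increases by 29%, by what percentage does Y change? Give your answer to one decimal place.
257.2%

For Y = 6X^5:
If X → X(1 + 0.29)
Then Y → Y · (1 + 0.29)^5
     ≈ Y · 3.5723

Percentage change = ((1 + 0.29)^5 − 1) × 100% ≈ 257.2%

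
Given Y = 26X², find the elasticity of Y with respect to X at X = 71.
Elasticity = 2

Elasticity = (dY/dX) · (X/Y)

dY/dX = 52·X
At X = 71: dY/dX = 3692, Y = 131066

Elasticity = 3692 · (71 / 131066) = 2

Interpretation: for a small percentage change in X, the percentage change in Y is approximately 2.00 times as large.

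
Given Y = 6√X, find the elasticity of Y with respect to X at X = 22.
Elasticity = 1/2

Elasticity = (dY/dX) · (X/Y)

dY/dX = 3/√X
At X = 22: dY/dX = 3·√22/22, Y = 6·√22

Elasticity = (3·√22/22) · (22 / (6·√22)) = 1/2

Interpretation: for a small percentage change in X, the percentage change in Y is approximately 0.50 times as large.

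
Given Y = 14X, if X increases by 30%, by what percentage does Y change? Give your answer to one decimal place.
30.0%

For Y = 14X:
If X → X(1 + 0.3)
Then Y → Y · (1 + 0.3)^1
     = Y · 1.3000

Percentage change = ((1 + 0.3)^1 − 1) × 100% = 30.0%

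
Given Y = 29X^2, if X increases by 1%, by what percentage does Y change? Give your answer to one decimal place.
2.0%

For Y = 29X^2:
If X → X(1 + 0.01)
Then Y → Y · (1 + 0.01)^2
     = Y · 1.0201

Percentage change = ((1 + 0.01)^2 − 1) × 100% ≈ 2.0%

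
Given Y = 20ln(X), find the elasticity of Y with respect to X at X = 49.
Elasticity = 1/ln(49) ≈ 0.2569

Elasticity = (dY/dX) · (X/Y)

dY/dX = 20/X
At X = 49: dY/dX = 20/49, Y = 20·ln(49)

Elasticity = (20/49) · (49 / (20·ln(49))) = 1/ln(49) ≈ 0.2569

Interpretation: for a small percentage change in X, the percentage change in Y is approximately 0.26 times as large.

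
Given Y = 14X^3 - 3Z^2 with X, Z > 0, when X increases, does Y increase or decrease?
Y increases

Taking the partial derivative:
∂Y/∂X = 42X^2

∂Y/∂X = 42X^2 > 0 (assuming positive values)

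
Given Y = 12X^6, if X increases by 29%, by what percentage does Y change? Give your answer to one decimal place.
360.8%

For Y = 12X^6:
If X → X(1 + 0.29)
Then Y → Y · (1 + 0.29)^6
     ≈ Y · 4.6083

Percentage change = ((1 + 0.29)^6 − 1) × 100% ≈ 360.8%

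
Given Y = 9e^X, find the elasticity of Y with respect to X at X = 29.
Elasticity = 29

Elasticity = (dY/dX) · (X/Y)

dY/dX = 9·e^X
At X = 29: dY/dX = 9·e^29, Y = 9·e^29

Elasticity = (9·e^29) · (29 / (9·e^29)) = 29

Interpretation: for a small percentage change in X, the percentage change in Y is approximately 29.00 times as large.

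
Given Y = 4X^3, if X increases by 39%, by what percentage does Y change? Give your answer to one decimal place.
168.6%

For Y = 4X^3:
If X → X(1 + 0.39)
Then Y → Y · (1 + 0.39)^3
     ≈ Y · 2.6856

Percentage change = ((1 + 0.39)^3 − 1) × 100% ≈ 168.6%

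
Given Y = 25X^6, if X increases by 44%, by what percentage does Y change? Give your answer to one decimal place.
791.6%

For Y = 25X^6:
If X → X(1 + 0.44)
Then Y → Y · (1 + 0.44)^6
     ≈ Y · 8.9161

Percentage change = ((1 + 0.44)^6 − 1) × 100% ≈ 791.6%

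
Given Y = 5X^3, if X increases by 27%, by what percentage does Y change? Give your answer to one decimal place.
104.8%

For Y = 5X^3:
If X → X(1 + 0.27)
Then Y → Y · (1 + 0.27)^3
     ≈ Y · 2.0484

Percentage change = ((1 + 0.27)^3 − 1) × 100% ≈ 104.8%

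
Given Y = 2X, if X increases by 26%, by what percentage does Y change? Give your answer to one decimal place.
26.0%

For Y = 2X:
If X → X(1 + 0.26)
Then Y → Y · (1 + 0.26)^1
     = Y · 1.2600

Percentage change = ((1 + 0.26)^1 − 1) × 100% = 26.0%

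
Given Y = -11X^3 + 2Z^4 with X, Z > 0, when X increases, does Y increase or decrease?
Y decreases

Taking the partial derivative:
∂Y/∂X = -33X^2

∂Y/∂X = -33X^2 < 0 (assuming positive values)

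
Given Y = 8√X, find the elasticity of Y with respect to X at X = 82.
Elasticity = 1/2

Elasticity = (dY/dX) · (X/Y)

dY/dX = 4/√X
At X = 82: dY/dX = 2·√82/41, Y = 8·√82

Elasticity = (2·√82/41) · (82 / (8·√82)) = 1/2

Interpretation: for a small percentage change in X, the percentage change in Y is approximately 0.50 times as large.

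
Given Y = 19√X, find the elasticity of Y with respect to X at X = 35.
Elasticity = 1/2

Elasticity = (dY/dX) · (X/Y)

dY/dX = 19/(2·√X)
At X = 35: dY/dX = 19·√35/70, Y = 19·√35

Elasticity = (19·√35/70) · (35 / (19·√35)) = 1/2

Interpretation: for a small percentage change in X, the percentage change in Y is approximately 0.50 times as large.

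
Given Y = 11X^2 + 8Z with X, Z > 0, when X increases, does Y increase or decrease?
Y increases

Taking the partial derivative:
∂Y/∂X = 22X

∂Y/∂X = 22X > 0 (assuming positive values)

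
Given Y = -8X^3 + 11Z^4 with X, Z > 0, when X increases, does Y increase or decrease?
Y decreases

Taking the partial derivative:
∂Y/∂X = -24X^2

∂Y/∂X = -24X^2 < 0 (assuming positive values)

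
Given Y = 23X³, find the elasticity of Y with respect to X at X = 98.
Elasticity = 3

Elasticity = (dY/dX) · (X/Y)

dY/dX = 69·X²
At X = 98: dY/dX = 662676, Y = 21647416

Elasticity = 662676 · (98 / 21647416) = 3

Interpretation: for a small percentage change in X, the percentage change in Y is approximately 3.00 times as large.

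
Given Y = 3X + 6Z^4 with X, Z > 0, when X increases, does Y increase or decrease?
Y increases

Taking the partial derivative:
∂Y/∂X = 3

∂Y/∂X = 3 > 0 (assuming positive values)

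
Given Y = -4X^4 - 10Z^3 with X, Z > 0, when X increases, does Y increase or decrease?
Y decreases

Taking the partial derivative:
∂Y/∂X = -16X^3

∂Y/∂X = -16X^3 < 0 (assuming positive values)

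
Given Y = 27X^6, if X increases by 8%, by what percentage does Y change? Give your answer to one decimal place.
58.7%

For Y = 27X^6:
If X → X(1 + 0.08)
Then Y → Y · (1 + 0.08)^6
     ≈ Y · 1.5869

Percentage change = ((1 + 0.08)^6 − 1) × 100% ≈ 58.7%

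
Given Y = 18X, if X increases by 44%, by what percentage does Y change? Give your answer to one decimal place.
44.0%

For Y = 18X:
If X → X(1 + 0.44)
Then Y → Y · (1 + 0.44)^1
     = Y · 1.4400

Percentage change = ((1 + 0.44)^1 − 1) × 100% = 44.0%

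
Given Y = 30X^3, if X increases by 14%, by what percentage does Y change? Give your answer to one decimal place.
48.2%

For Y = 30X^3:
If X → X(1 + 0.14)
Then Y → Y · (1 + 0.14)^3
     ≈ Y · 1.4815

Percentage change = ((1 + 0.14)^3 − 1) × 100% ≈ 48.2%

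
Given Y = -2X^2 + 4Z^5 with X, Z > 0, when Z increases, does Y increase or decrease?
Y increases

Taking the partial derivative:
∂Y/∂Z = 20Z^4

∂Y/∂Z = 20Z^4 > 0 (assuming positive values)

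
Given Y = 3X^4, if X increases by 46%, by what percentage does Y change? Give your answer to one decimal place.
354.4%

For Y = 3X^4:
If X → X(1 + 0.46)
Then Y → Y · (1 + 0.46)^4
     ≈ Y · 4.5437

Percentage change = ((1 + 0.46)^4 − 1) × 100% ≈ 354.4%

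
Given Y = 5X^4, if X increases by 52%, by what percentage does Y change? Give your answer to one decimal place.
433.8%

For Y = 5X^4:
If X → X(1 + 0.52)
Then Y → Y · (1 + 0.52)^4
     ≈ Y · 5.3379

Percentage change = ((1 + 0.52)^4 − 1) × 100% ≈ 433.8%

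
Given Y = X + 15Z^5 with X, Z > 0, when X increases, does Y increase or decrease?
Y increases

Taking the partial derivative:
∂Y/∂X = 1

∂Y/∂X = 1 > 0 (assuming positive values)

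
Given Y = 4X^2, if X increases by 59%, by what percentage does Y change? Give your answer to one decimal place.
152.8%

For Y = 4X^2:
If X → X(1 + 0.59)
Then Y → Y · (1 + 0.59)^2
     = Y · 2.5281

Percentage change = ((1 + 0.59)^2 − 1) × 100% ≈ 152.8%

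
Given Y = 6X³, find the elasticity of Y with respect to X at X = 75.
Elasticity = 3

Elasticity = (dY/dX) · (X/Y)

dY/dX = 18·X²
At X = 75: dY/dX = 101250, Y = 2531250

Elasticity = 101250 · (75 / 2531250) = 3

Interpretation: for a small percentage change in X, the percentage change in Y is approximately 3.00 times as large.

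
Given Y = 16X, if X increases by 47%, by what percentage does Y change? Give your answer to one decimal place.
47.0%

For Y = 16X:
If X → X(1 + 0.47)
Then Y → Y · (1 + 0.47)^1
     = Y · 1.4700

Percentage change = ((1 + 0.47)^1 − 1) × 100% = 47.0%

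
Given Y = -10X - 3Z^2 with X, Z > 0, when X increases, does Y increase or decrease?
Y decreases

Taking the partial derivative:
∂Y/∂X = -10

∂Y/∂X = -10 < 0 (assuming positive values)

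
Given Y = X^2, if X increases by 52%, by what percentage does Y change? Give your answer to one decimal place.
131.0%

For Y = X^2:
If X → X(1 + 0.52)
Then Y → Y · (1 + 0.52)^2
     = Y · 2.3104

Percentage change = ((1 + 0.52)^2 − 1) × 100% ≈ 131.0%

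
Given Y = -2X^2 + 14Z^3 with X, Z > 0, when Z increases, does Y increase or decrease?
Y increases

Taking the partial derivative:
∂Y/∂Z = 42Z^2

∂Y/∂Z = 42Z^2 > 0 (assuming positive values)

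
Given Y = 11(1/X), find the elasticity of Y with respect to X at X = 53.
Elasticity = -1

Elasticity = (dY/dX) · (X/Y)

dY/dX = -11/X²
At X = 53: dY/dX = -11/2809, Y = 11/53

Elasticity = (-11/2809) · (53 / (11/53)) = -1

Interpretation: for a small percentage change in X, the percentage change in Y is approximately -1.00 times as large.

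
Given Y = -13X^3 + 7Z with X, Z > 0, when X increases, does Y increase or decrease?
Y decreases

Taking the partial derivative:
∂Y/∂X = -39X^2

∂Y/∂X = -39X^2 < 0 (assuming positive values)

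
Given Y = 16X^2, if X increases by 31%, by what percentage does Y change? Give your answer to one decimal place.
71.6%

For Y = 16X^2:
If X → X(1 + 0.31)
Then Y → Y · (1 + 0.31)^2
     = Y · 1.7161

Percentage change = ((1 + 0.31)^2 − 1) × 100% ≈ 71.6%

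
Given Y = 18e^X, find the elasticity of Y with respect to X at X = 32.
Elasticity = 32

Elasticity = (dY/dX) · (X/Y)

dY/dX = 18·e^X
At X = 32: dY/dX = 18·e^32, Y = 18·e^32

Elasticity = (18·e^32) · (32 / (18·e^32)) = 32

Interpretation: for a small percentage change in X, the percentage change in Y is approximately 32.00 times as large.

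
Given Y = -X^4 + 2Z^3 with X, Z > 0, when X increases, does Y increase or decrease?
Y decreases

Taking the partial derivative:
∂Y/∂X = -4X^3

∂Y/∂X = -4X^3 < 0 (assuming positive values)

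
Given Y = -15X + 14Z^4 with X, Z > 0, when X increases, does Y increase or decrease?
Y decreases

Taking the partial derivative:
∂Y/∂X = -15

∂Y/∂X = -15 < 0 (assuming positive values)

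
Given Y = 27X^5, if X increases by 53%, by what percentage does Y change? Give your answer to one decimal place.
738.4%

For Y = 27X^5:
If X → X(1 + 0.53)
Then Y → Y · (1 + 0.53)^5
     ≈ Y · 8.3841

Percentage change = ((1 + 0.53)^5 − 1) × 100% ≈ 738.4%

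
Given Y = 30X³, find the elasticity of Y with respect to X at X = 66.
Elasticity = 3

Elasticity = (dY/dX) · (X/Y)

dY/dX = 90·X²
At X = 66: dY/dX = 392040, Y = 8624880

Elasticity = 392040 · (66 / 8624880) = 3

Interpretation: for a small percentage change in X, the percentage change in Y is approximately 3.00 times as large.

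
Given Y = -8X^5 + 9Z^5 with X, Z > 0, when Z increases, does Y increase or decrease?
Y increases

Taking the partial derivative:
∂Y/∂Z = 45Z^4

∂Y/∂Z = 45Z^4 > 0 (assuming positive values)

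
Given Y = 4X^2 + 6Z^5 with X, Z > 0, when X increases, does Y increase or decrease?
Y increases

Taking the partial derivative:
∂Y/∂X = 8X

∂Y/∂X = 8X > 0 (assuming positive values)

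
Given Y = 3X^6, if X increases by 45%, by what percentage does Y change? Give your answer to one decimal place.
829.4%

For Y = 3X^6:
If X → X(1 + 0.45)
Then Y → Y · (1 + 0.45)^6
     ≈ Y · 9.2941

Percentage change = ((1 + 0.45)^6 − 1) × 100% ≈ 829.4%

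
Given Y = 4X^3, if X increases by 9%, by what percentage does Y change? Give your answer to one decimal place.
29.5%

For Y = 4X^3:
If X → X(1 + 0.09)
Then Y → Y · (1 + 0.09)^3
     ≈ Y · 1.2950

Percentage change = ((1 + 0.09)^3 − 1) × 100% ≈ 29.5%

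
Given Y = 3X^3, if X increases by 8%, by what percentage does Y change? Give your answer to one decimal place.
26.0%

For Y = 3X^3:
If X → X(1 + 0.08)
Then Y → Y · (1 + 0.08)^3
     ≈ Y · 1.2597

Percentage change = ((1 + 0.08)^3 − 1) × 100% ≈ 26.0%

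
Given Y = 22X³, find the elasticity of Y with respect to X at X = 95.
Elasticity = 3

Elasticity = (dY/dX) · (X/Y)

dY/dX = 66·X²
At X = 95: dY/dX = 595650, Y = 18862250

Elasticity = 595650 · (95 / 18862250) = 3

Interpretation: for a small percentage change in X, the percentage change in Y is approximately 3.00 times as large.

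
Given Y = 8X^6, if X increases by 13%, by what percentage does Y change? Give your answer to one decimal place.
108.2%

For Y = 8X^6:
If X → X(1 + 0.13)
Then Y → Y · (1 + 0.13)^6
     ≈ Y · 2.0820

Percentage change = ((1 + 0.13)^6 − 1) × 100% ≈ 108.2%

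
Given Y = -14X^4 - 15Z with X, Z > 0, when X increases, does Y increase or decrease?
Y decreases

Taking the partial derivative:
∂Y/∂X = -56X^3

∂Y/∂X = -56X^3 < 0 (assuming positive values)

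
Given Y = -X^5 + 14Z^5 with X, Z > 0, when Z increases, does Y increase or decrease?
Y increases

Taking the partial derivative:
∂Y/∂Z = 70Z^4

∂Y/∂Z = 70Z^4 > 0 (assuming positive values)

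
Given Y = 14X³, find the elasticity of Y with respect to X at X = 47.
Elasticity = 3

Elasticity = (dY/dX) · (X/Y)

dY/dX = 42·X²
At X = 47: dY/dX = 92778, Y = 1453522

Elasticity = 92778 · (47 / 1453522) = 3

Interpretation: for a small percentage change in X, the percentage change in Y is approximately 3.00 times as large.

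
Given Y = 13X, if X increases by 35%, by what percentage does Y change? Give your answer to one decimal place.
35.0%

For Y = 13X:
If X → X(1 + 0.35)
Then Y → Y · (1 + 0.35)^1
     = Y · 1.3500

Percentage change = ((1 + 0.35)^1 − 1) × 100% = 35.0%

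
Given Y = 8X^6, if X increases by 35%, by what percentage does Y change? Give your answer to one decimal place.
505.3%

For Y = 8X^6:
If X → X(1 + 0.35)
Then Y → Y · (1 + 0.35)^6
     ≈ Y · 6.0534

Percentage change = ((1 + 0.35)^6 − 1) × 100% ≈ 505.3%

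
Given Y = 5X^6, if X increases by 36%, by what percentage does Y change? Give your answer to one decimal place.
532.8%

For Y = 5X^6:
If X → X(1 + 0.36)
Then Y → Y · (1 + 0.36)^6
     ≈ Y · 6.3275

Percentage change = ((1 + 0.36)^6 − 1) × 100% ≈ 532.8%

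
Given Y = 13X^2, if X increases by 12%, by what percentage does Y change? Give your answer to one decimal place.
25.4%

For Y = 13X^2:
If X → X(1 + 0.12)
Then Y → Y · (1 + 0.12)^2
     = Y · 1.2544

Percentage change = ((1 + 0.12)^2 − 1) × 100% ≈ 25.4%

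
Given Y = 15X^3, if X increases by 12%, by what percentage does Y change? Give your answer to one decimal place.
40.5%

For Y = 15X^3:
If X → X(1 + 0.12)
Then Y → Y · (1 + 0.12)^3
     ≈ Y · 1.4049

Percentage change = ((1 + 0.12)^3 − 1) × 100% ≈ 40.5%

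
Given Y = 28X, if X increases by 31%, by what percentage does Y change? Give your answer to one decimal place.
31.0%

For Y = 28X:
If X → X(1 + 0.31)
Then Y → Y · (1 + 0.31)^1
     = Y · 1.3100

Percentage change = ((1 + 0.31)^1 − 1) × 100% = 31.0%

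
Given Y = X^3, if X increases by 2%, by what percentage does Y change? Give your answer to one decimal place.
6.1%

For Y = X^3:
If X → X(1 + 0.02)
Then Y → Y · (1 + 0.02)^3
     ≈ Y · 1.0612

Percentage change = ((1 + 0.02)^3 − 1) × 100% ≈ 6.1%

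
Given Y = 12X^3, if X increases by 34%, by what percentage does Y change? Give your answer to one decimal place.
140.6%

For Y = 12X^3:
If X → X(1 + 0.34)
Then Y → Y · (1 + 0.34)^3
     ≈ Y · 2.4061

Percentage change = ((1 + 0.34)^3 − 1) × 100% ≈ 140.6%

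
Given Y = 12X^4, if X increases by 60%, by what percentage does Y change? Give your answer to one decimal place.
555.4%

For Y = 12X^4:
If X → X(1 + 0.6)
Then Y → Y · (1 + 0.6)^4
     = Y · 6.5536

Percentage change = ((1 + 0.6)^4 − 1) × 100% ≈ 555.4%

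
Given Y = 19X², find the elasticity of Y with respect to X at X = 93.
Elasticity = 2

Elasticity = (dY/dX) · (X/Y)

dY/dX = 38·X
At X = 93: dY/dX = 3534, Y = 164331

Elasticity = 3534 · (93 / 164331) = 2

Interpretation: for a small percentage change in X, the percentage change in Y is approximately 2.00 times as large.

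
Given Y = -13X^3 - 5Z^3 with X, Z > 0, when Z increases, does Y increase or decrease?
Y decreases

Taking the partial derivative:
∂Y/∂Z = -15Z^2

∂Y/∂Z = -15Z^2 < 0 (assuming positive values)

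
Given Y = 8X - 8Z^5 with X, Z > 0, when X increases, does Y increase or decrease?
Y increases

Taking the partial derivative:
∂Y/∂X = 8

∂Y/∂X = 8 > 0 (assuming positive values)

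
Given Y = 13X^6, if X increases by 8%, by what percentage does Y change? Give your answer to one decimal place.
58.7%

For Y = 13X^6:
If X → X(1 + 0.08)
Then Y → Y · (1 + 0.08)^6
     ≈ Y · 1.5869

Percentage change = ((1 + 0.08)^6 − 1) × 100% ≈ 58.7%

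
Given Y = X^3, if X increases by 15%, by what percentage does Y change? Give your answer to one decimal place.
52.1%

For Y = X^3:
If X → X(1 + 0.15)
Then Y → Y · (1 + 0.15)^3
     ≈ Y · 1.5209

Percentage change = ((1 + 0.15)^3 − 1) × 100% ≈ 52.1%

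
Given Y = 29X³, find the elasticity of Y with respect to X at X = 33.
Elasticity = 3

Elasticity = (dY/dX) · (X/Y)

dY/dX = 87·X²
At X = 33: dY/dX = 94743, Y = 1042173

Elasticity = 94743 · (33 / 1042173) = 3

Interpretation: for a small percentage change in X, the percentage change in Y is approximately 3.00 times as large.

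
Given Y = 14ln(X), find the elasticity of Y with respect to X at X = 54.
Elasticity = 1/ln(54) ≈ 0.2507

Elasticity = (dY/dX) · (X/Y)

dY/dX = 14/X
At X = 54: dY/dX = 7/27, Y = 14·ln(54)

Elasticity = (7/27) · (54 / (14·ln(54))) = 1/ln(54) ≈ 0.2507

Interpretation: for a small percentage change in X, the percentage change in Y is approximately 0.25 times as large.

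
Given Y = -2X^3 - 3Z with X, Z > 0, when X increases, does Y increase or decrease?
Y decreases

Taking the partial derivative:
∂Y/∂X = -6X^2

∂Y/∂X = -6X^2 < 0 (assuming positive values)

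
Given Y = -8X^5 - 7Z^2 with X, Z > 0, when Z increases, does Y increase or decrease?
Y decreases

Taking the partial derivative:
∂Y/∂Z = -14Z

∂Y/∂Z = -14Z < 0 (assuming positive values)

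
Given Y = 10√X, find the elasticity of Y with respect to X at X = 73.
Elasticity = 1/2

Elasticity = (dY/dX) · (X/Y)

dY/dX = 5/√X
At X = 73: dY/dX = 5·√73/73, Y = 10·√73

Elasticity = (5·√73/73) · (73 / (10·√73)) = 1/2

Interpretation: for a small percentage change in X, the percentage change in Y is approximately 0.50 times as large.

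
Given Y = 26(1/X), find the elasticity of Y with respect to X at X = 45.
Elasticity = -1

Elasticity = (dY/dX) · (X/Y)

dY/dX = -26/X²
At X = 45: dY/dX = -26/2025, Y = 26/45

Elasticity = (-26/2025) · (45 / (26/45)) = -1

Interpretation: for a small percentage change in X, the percentage change in Y is approximately -1.00 times as large.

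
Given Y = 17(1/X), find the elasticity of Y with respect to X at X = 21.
Elasticity = -1

Elasticity = (dY/dX) · (X/Y)

dY/dX = -17/X²
At X = 21: dY/dX = -17/441, Y = 17/21

Elasticity = (-17/441) · (21 / (17/21)) = -1

Interpretation: for a small percentage change in X, the percentage change in Y is approximately -1.00 times as large.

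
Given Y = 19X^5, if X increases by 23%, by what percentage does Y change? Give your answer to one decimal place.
181.5%

For Y = 19X^5:
If X → X(1 + 0.23)
Then Y → Y · (1 + 0.23)^5
     ≈ Y · 2.8153

Percentage change = ((1 + 0.23)^5 − 1) × 100% ≈ 181.5%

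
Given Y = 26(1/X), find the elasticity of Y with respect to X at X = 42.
Elasticity = -1

Elasticity = (dY/dX) · (X/Y)

dY/dX = -26/X²
At X = 42: dY/dX = -13/882, Y = 13/21

Elasticity = (-13/882) · (42 / (13/21)) = -1

Interpretation: for a small percentage change in X, the percentage change in Y is approximately -1.00 times as large.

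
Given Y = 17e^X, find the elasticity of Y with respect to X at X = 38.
Elasticity = 38

Elasticity = (dY/dX) · (X/Y)

dY/dX = 17·e^X
At X = 38: dY/dX = 17·e^38, Y = 17·e^38

Elasticity = (17·e^38) · (38 / (17·e^38)) = 38

Interpretation: for a small percentage change in X, the percentage change in Y is approximately 38.00 times as large.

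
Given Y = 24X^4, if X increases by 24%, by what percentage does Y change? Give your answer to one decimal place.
136.4%

For Y = 24X^4:
If X → X(1 + 0.24)
Then Y → Y · (1 + 0.24)^4
     ≈ Y · 2.3642

Percentage change = ((1 + 0.24)^4 − 1) × 100% ≈ 136.4%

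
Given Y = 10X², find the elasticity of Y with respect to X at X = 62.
Elasticity = 2

Elasticity = (dY/dX) · (X/Y)

dY/dX = 20·X
At X = 62: dY/dX = 1240, Y = 38440

Elasticity = 1240 · (62 / 38440) = 2

Interpretation: for a small percentage change in X, the percentage change in Y is approximately 2.00 times as large.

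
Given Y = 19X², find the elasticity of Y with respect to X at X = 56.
Elasticity = 2

Elasticity = (dY/dX) · (X/Y)

dY/dX = 38·X
At X = 56: dY/dX = 2128, Y = 59584

Elasticity = 2128 · (56 / 59584) = 2

Interpretation: for a small percentage change in X, the percentage change in Y is approximately 2.00 times as large.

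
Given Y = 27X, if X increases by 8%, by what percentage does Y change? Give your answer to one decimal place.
8.0%

For Y = 27X:
If X → X(1 + 0.08)
Then Y → Y · (1 + 0.08)^1
     = Y · 1.0800

Percentage change = ((1 + 0.08)^1 − 1) × 100% = 8.0%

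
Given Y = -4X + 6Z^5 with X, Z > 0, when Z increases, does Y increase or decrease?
Y increases

Taking the partial derivative:
∂Y/∂Z = 30Z^4

∂Y/∂Z = 30Z^4 > 0 (assuming positive values)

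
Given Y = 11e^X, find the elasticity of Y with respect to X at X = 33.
Elasticity = 33

Elasticity = (dY/dX) · (X/Y)

dY/dX = 11·e^X
At X = 33: dY/dX = 11·e^33, Y = 11·e^33

Elasticity = (11·e^33) · (33 / (11·e^33)) = 33

Interpretation: for a small percentage change in X, the percentage change in Y is approximately 33.00 times as large.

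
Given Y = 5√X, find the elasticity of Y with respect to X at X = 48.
Elasticity = 1/2

Elasticity = (dY/dX) · (X/Y)

dY/dX = 5/(2·√X)
At X = 48: dY/dX = 5·√3/24, Y = 20·√3

Elasticity = (5·√3/24) · (48 / (20·√3)) = 1/2

Interpretation: for a small percentage change in X, the percentage change in Y is approximately 0.50 times as large.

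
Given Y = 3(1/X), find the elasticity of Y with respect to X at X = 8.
Elasticity = -1

Elasticity = (dY/dX) · (X/Y)

dY/dX = -3/X²
At X = 8: dY/dX = -3/64, Y = 3/8

Elasticity = (-3/64) · (8 / (3/8)) = -1

Interpretation: for a small percentage change in X, the percentage change in Y is approximately -1.00 times as large.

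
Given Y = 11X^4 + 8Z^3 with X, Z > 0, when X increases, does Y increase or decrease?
Y increases

Taking the partial derivative:
∂Y/∂X = 44X^3

∂Y/∂X = 44X^3 > 0 (assuming positive values)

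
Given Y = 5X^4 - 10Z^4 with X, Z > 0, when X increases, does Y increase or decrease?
Y increases

Taking the partial derivative:
∂Y/∂X = 20X^3

∂Y/∂X = 20X^3 > 0 (assuming positive values)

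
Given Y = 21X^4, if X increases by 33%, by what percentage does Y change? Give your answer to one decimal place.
212.9%

For Y = 21X^4:
If X → X(1 + 0.33)
Then Y → Y · (1 + 0.33)^4
     ≈ Y · 3.1290

Percentage change = ((1 + 0.33)^4 − 1) × 100% ≈ 212.9%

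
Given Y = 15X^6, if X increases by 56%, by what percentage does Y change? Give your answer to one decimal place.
1341.3%

For Y = 15X^6:
If X → X(1 + 0.56)
Then Y → Y · (1 + 0.56)^6
     ≈ Y · 14.4128

Percentage change = ((1 + 0.56)^6 − 1) × 100% ≈ 1341.3%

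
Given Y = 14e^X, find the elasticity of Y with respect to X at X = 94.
Elasticity = 94

Elasticity = (dY/dX) · (X/Y)

dY/dX = 14·e^X
At X = 94: dY/dX = 14·e^94, Y = 14·e^94

Elasticity = (14·e^94) · (94 / (14·e^94)) = 94

Interpretation: for a small percentage change in X, the percentage change in Y is approximately 94.00 times as large.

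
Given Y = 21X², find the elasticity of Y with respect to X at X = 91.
Elasticity = 2

Elasticity = (dY/dX) · (X/Y)

dY/dX = 42·X
At X = 91: dY/dX = 3822, Y = 173901

Elasticity = 3822 · (91 / 173901) = 2

Interpretation: for a small percentage change in X, the percentage change in Y is approximately 2.00 times as large.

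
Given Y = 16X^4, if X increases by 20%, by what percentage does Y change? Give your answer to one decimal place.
107.4%

For Y = 16X^4:
If X → X(1 + 0.2)
Then Y → Y · (1 + 0.2)^4
     = Y · 2.0736

Percentage change = ((1 + 0.2)^4 − 1) × 100% ≈ 107.4%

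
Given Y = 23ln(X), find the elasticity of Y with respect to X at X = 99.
Elasticity = 1/ln(99) ≈ 0.2176

Elasticity = (dY/dX) · (X/Y)

dY/dX = 23/X
At X = 99: dY/dX = 23/99, Y = 23·ln(99)

Elasticity = (23/99) · (99 / (23·ln(99))) = 1/ln(99) ≈ 0.2176

Interpretation: for a small percentage change in X, the percentage change in Y is approximately 0.22 times as large.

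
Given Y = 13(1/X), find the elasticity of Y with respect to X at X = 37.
Elasticity = -1

Elasticity = (dY/dX) · (X/Y)

dY/dX = -13/X²
At X = 37: dY/dX = -13/1369, Y = 13/37

Elasticity = (-13/1369) · (37 / (13/37)) = -1

Interpretation: for a small percentage change in X, the percentage change in Y is approximately -1.00 times as large.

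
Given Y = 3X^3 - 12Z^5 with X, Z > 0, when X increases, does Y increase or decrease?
Y increases

Taking the partial derivative:
∂Y/∂X = 9X^2

∂Y/∂X = 9X^2 > 0 (assuming positive values)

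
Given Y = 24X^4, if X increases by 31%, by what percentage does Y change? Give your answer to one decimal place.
194.5%

For Y = 24X^4:
If X → X(1 + 0.31)
Then Y → Y · (1 + 0.31)^4
     ≈ Y · 2.9450

Percentage change = ((1 + 0.31)^4 − 1) × 100% ≈ 194.5%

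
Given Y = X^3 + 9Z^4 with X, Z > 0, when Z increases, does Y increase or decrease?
Y increases

Taking the partial derivative:
∂Y/∂Z = 36Z^3

∂Y/∂Z = 36Z^3 > 0 (assuming positive values)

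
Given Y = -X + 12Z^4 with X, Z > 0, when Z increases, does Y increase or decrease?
Y increases

Taking the partial derivative:
∂Y/∂Z = 48Z^3

∂Y/∂Z = 48Z^3 > 0 (assuming positive values)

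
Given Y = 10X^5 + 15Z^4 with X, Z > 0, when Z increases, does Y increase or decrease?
Y increases

Taking the partial derivative:
∂Y/∂Z = 60Z^3

∂Y/∂Z = 60Z^3 > 0 (assuming positive values)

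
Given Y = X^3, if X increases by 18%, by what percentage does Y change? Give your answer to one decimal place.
64.3%

For Y = X^3:
If X → X(1 + 0.18)
Then Y → Y · (1 + 0.18)^3
     ≈ Y · 1.6430

Percentage change = ((1 + 0.18)^3 − 1) × 100% ≈ 64.3%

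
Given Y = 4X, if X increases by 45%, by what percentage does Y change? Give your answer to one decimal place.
45.0%

For Y = 4X:
If X → X(1 + 0.45)
Then Y → Y · (1 + 0.45)^1
     = Y · 1.4500

Percentage change = ((1 + 0.45)^1 − 1) × 100% = 45.0%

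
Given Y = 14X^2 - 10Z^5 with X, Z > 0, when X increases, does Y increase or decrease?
Y increases

Taking the partial derivative:
∂Y/∂X = 28X

∂Y/∂X = 28X > 0 (assuming positive values)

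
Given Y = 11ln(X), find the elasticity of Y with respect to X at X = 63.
Elasticity = 1/ln(63) ≈ 0.2414

Elasticity = (dY/dX) · (X/Y)

dY/dX = 11/X
At X = 63: dY/dX = 11/63, Y = 11·ln(63)

Elasticity = (11/63) · (63 / (11·ln(63))) = 1/ln(63) ≈ 0.2414

Interpretation: for a small percentage change in X, the percentage change in Y is approximately 0.24 times as large.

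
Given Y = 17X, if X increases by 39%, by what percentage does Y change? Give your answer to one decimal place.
39.0%

For Y = 17X:
If X → X(1 + 0.39)
Then Y → Y · (1 + 0.39)^1
     = Y · 1.3900

Percentage change = ((1 + 0.39)^1 − 1) × 100% = 39.0%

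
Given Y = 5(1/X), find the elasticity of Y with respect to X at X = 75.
Elasticity = -1

Elasticity = (dY/dX) · (X/Y)

dY/dX = -5/X²
At X = 75: dY/dX = -1/1125, Y = 1/15

Elasticity = (-1/1125) · (75 / (1/15)) = -1

Interpretation: for a small percentage change in X, the percentage change in Y is approximately -1.00 times as large.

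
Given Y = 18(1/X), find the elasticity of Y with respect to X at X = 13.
Elasticity = -1

Elasticity = (dY/dX) · (X/Y)

dY/dX = -18/X²
At X = 13: dY/dX = -18/169, Y = 18/13

Elasticity = (-18/169) · (13 / (18/13)) = -1

Interpretation: for a small percentage change in X, the percentage change in Y is approximately -1.00 times as large.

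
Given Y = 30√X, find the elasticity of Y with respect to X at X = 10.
Elasticity = 1/2

Elasticity = (dY/dX) · (X/Y)

dY/dX = 15/√X
At X = 10: dY/dX = 3·√10/2, Y = 30·√10

Elasticity = (3·√10/2) · (10 / (30·√10)) = 1/2

Interpretation: for a small percentage change in X, the percentage change in Y is approximately 0.50 times as large.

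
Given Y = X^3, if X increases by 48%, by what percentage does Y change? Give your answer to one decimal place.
224.2%

For Y = X^3:
If X → X(1 + 0.48)
Then Y → Y · (1 + 0.48)^3
     ≈ Y · 3.2418

Percentage change = ((1 + 0.48)^3 − 1) × 100% ≈ 224.2%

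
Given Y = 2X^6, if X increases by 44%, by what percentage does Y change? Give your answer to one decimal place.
791.6%

For Y = 2X^6:
If X → X(1 + 0.44)
Then Y → Y · (1 + 0.44)^6
     ≈ Y · 8.9161

Percentage change = ((1 + 0.44)^6 − 1) × 100% ≈ 791.6%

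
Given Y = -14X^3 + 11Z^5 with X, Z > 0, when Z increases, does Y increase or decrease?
Y increases

Taking the partial derivative:
∂Y/∂Z = 55Z^4

∂Y/∂Z = 55Z^4 > 0 (assuming positive values)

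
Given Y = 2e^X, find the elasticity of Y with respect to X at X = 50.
Elasticity = 50

Elasticity = (dY/dX) · (X/Y)

dY/dX = 2·e^X
At X = 50: dY/dX = 2·e^50, Y = 2·e^50

Elasticity = (2·e^50) · (50 / (2·e^50)) = 50

Interpretation: for a small percentage change in X, the percentage change in Y is approximately 50.00 times as large.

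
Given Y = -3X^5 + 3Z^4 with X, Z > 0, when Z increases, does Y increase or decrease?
Y increases

Taking the partial derivative:
∂Y/∂Z = 12Z^3

∂Y/∂Z = 12Z^3 > 0 (assuming positive values)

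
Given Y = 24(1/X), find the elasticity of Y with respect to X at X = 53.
Elasticity = -1

Elasticity = (dY/dX) · (X/Y)

dY/dX = -24/X²
At X = 53: dY/dX = -24/2809, Y = 24/53

Elasticity = (-24/2809) · (53 / (24/53)) = -1

Interpretation: for a small percentage change in X, the percentage change in Y is approximately -1.00 times as large.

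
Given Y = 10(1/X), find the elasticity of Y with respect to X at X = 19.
Elasticity = -1

Elasticity = (dY/dX) · (X/Y)

dY/dX = -10/X²
At X = 19: dY/dX = -10/361, Y = 10/19

Elasticity = (-10/361) · (19 / (10/19)) = -1

Interpretation: for a small percentage change in X, the percentage change in Y is approximately -1.00 times as large.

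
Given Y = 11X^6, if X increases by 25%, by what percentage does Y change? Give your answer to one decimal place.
281.5%

For Y = 11X^6:
If X → X(1 + 0.25)
Then Y → Y · (1 + 0.25)^6
     ≈ Y · 3.8147

Percentage change = ((1 + 0.25)^6 − 1) × 100% ≈ 281.5%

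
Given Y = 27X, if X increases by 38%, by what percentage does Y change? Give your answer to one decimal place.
38.0%

For Y = 27X:
If X → X(1 + 0.38)
Then Y → Y · (1 + 0.38)^1
     = Y · 1.3800

Percentage change = ((1 + 0.38)^1 − 1) × 100% = 38.0%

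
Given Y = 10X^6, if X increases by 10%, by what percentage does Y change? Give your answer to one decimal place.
77.2%

For Y = 10X^6:
If X → X(1 + 0.1)
Then Y → Y · (1 + 0.1)^6
     ≈ Y · 1.7716

Percentage change = ((1 + 0.1)^6 − 1) × 100% ≈ 77.2%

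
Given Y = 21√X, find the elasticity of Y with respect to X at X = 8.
Elasticity = 1/2

Elasticity = (dY/dX) · (X/Y)

dY/dX = 21/(2·√X)
At X = 8: dY/dX = 21·√2/8, Y = 42·√2

Elasticity = (21·√2/8) · (8 / (42·√2)) = 1/2

Interpretation: for a small percentage change in X, the percentage change in Y is approximately 0.50 times as large.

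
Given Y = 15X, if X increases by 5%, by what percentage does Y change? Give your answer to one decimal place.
5.0%

For Y = 15X:
If X → X(1 + 0.05)
Then Y → Y · (1 + 0.05)^1
     = Y · 1.0500

Percentage change = ((1 + 0.05)^1 − 1) × 100% = 5.0%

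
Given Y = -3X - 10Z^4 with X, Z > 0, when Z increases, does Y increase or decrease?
Y decreases

Taking the partial derivative:
∂Y/∂Z = -40Z^3

∂Y/∂Z = -40Z^3 < 0 (assuming positive values)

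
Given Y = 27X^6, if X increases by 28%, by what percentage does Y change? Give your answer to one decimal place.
339.8%

For Y = 27X^6:
If X → X(1 + 0.28)
Then Y → Y · (1 + 0.28)^6
     ≈ Y · 4.3980

Percentage change = ((1 + 0.28)^6 − 1) × 100% ≈ 339.8%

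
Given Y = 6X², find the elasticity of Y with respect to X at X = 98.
Elasticity = 2

Elasticity = (dY/dX) · (X/Y)

dY/dX = 12·X
At X = 98: dY/dX = 1176, Y = 57624

Elasticity = 1176 · (98 / 57624) = 2

Interpretation: for a small percentage change in X, the percentage change in Y is approximately 2.00 times as large.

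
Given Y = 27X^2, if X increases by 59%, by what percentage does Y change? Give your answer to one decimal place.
152.8%

For Y = 27X^2:
If X → X(1 + 0.59)
Then Y → Y · (1 + 0.59)^2
     = Y · 2.5281

Percentage change = ((1 + 0.59)^2 − 1) × 100% ≈ 152.8%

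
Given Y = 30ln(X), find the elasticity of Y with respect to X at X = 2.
Elasticity = 1/ln(2) ≈ 1.4427

Elasticity = (dY/dX) · (X/Y)

dY/dX = 30/X
At X = 2: dY/dX = 15, Y = 30·ln(2)

Elasticity = 15 · (2 / (30·ln(2))) = 1/ln(2) ≈ 1.4427

Interpretation: for a small percentage change in X, the percentage change in Y is approximately 1.44 times as large.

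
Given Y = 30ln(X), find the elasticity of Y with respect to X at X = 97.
Elasticity = 1/ln(97) ≈ 0.2186

Elasticity = (dY/dX) · (X/Y)

dY/dX = 30/X
At X = 97: dY/dX = 30/97, Y = 30·ln(97)

Elasticity = (30/97) · (97 / (30·ln(97))) = 1/ln(97) ≈ 0.2186

Interpretation: for a small percentage change in X, the percentage change in Y is approximately 0.22 times as large.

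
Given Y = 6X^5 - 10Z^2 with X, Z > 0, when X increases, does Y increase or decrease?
Y increases

Taking the partial derivative:
∂Y/∂X = 30X^4

∂Y/∂X = 30X^4 > 0 (assuming positive values)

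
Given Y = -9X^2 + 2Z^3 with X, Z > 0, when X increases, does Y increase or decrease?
Y decreases

Taking the partial derivative:
∂Y/∂X = -18X

∂Y/∂X = -18X < 0 (assuming positive values)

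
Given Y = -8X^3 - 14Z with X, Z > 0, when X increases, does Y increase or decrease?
Y decreases

Taking the partial derivative:
∂Y/∂X = -24X^2

∂Y/∂X = -24X^2 < 0 (assuming positive values)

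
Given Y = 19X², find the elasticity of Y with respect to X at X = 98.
Elasticity = 2

Elasticity = (dY/dX) · (X/Y)

dY/dX = 38·X
At X = 98: dY/dX = 3724, Y = 182476

Elasticity = 3724 · (98 / 182476) = 2

Interpretation: for a small percentage change in X, the percentage change in Y is approximately 2.00 times as large.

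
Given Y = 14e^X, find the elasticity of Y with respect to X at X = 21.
Elasticity = 21

Elasticity = (dY/dX) · (X/Y)

dY/dX = 14·e^X
At X = 21: dY/dX = 14·e^21, Y = 14·e^21

Elasticity = (14·e^21) · (21 / (14·e^21)) = 21

Interpretation: for a small percentage change in X, the percentage change in Y is approximately 21.00 times as large.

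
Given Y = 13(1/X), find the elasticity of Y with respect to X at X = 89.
Elasticity = -1

Elasticity = (dY/dX) · (X/Y)

dY/dX = -13/X²
At X = 89: dY/dX = -13/7921, Y = 13/89

Elasticity = (-13/7921) · (89 / (13/89)) = -1

Interpretation: for a small percentage change in X, the percentage change in Y is approximately -1.00 times as large.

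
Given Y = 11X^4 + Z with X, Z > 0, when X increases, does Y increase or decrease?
Y increases

Taking the partial derivative:
∂Y/∂X = 44X^3

∂Y/∂X = 44X^3 > 0 (assuming positive values)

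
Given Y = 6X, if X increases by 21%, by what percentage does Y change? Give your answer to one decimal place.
21.0%

For Y = 6X:
If X → X(1 + 0.21)
Then Y → Y · (1 + 0.21)^1
     = Y · 1.2100

Percentage change = ((1 + 0.21)^1 − 1) × 100% = 21.0%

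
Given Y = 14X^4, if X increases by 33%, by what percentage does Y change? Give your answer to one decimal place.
212.9%

For Y = 14X^4:
If X → X(1 + 0.33)
Then Y → Y · (1 + 0.33)^4
     ≈ Y · 3.1290

Percentage change = ((1 + 0.33)^4 − 1) × 100% ≈ 212.9%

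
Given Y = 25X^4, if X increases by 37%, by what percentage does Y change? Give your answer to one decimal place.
252.3%

For Y = 25X^4:
If X → X(1 + 0.37)
Then Y → Y · (1 + 0.37)^4
     ≈ Y · 3.5228

Percentage change = ((1 + 0.37)^4 − 1) × 100% ≈ 252.3%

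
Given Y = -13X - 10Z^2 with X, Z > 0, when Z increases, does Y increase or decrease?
Y decreases

Taking the partial derivative:
∂Y/∂Z = -20Z

∂Y/∂Z = -20Z < 0 (assuming positive values)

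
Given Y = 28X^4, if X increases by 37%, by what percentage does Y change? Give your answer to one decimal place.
252.3%

For Y = 28X^4:
If X → X(1 + 0.37)
Then Y → Y · (1 + 0.37)^4
     ≈ Y · 3.5228

Percentage change = ((1 + 0.37)^4 − 1) × 100% ≈ 252.3%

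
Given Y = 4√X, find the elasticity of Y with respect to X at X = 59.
Elasticity = 1/2

Elasticity = (dY/dX) · (X/Y)

dY/dX = 2/√X
At X = 59: dY/dX = 2·√59/59, Y = 4·√59

Elasticity = (2·√59/59) · (59 / (4·√59)) = 1/2

Interpretation: for a small percentage change in X, the percentage change in Y is approximately 0.50 times as large.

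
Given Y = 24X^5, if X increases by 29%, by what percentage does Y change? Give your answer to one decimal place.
257.2%

For Y = 24X^5:
If X → X(1 + 0.29)
Then Y → Y · (1 + 0.29)^5
     ≈ Y · 3.5723

Percentage change = ((1 + 0.29)^5 − 1) × 100% ≈ 257.2%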